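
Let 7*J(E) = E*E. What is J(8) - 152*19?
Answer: -20152/7 ≈ -2878.9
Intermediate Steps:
J(E) = E²/7 (J(E) = (E*E)/7 = E²/7)
J(8) - 152*19 = (⅐)*8² - 152*19 = (⅐)*64 - 2888 = 64/7 - 2888 = -20152/7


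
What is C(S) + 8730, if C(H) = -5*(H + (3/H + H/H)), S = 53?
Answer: 448365/53 ≈ 8459.7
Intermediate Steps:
C(H) = -5 - 15/H - 5*H (C(H) = -5*(H + (3/H + 1)) = -5*(H + (1 + 3/H)) = -5*(1 + H + 3/H) = -5 - 15/H - 5*H)
C(S) + 8730 = (-5 - 15/53 - 5*53) + 8730 = (-5 - 15*1/53 - 265) + 8730 = (-5 - 15/53 - 265) + 8730 = -14325/53 + 8730 = 448365/53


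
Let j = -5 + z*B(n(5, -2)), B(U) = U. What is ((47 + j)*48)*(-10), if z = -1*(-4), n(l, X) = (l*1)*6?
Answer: -77760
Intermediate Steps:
n(l, X) = 6*l (n(l, X) = l*6 = 6*l)
z = 4
j = 115 (j = -5 + 4*(6*5) = -5 + 4*30 = -5 + 120 = 115)
((47 + j)*48)*(-10) = ((47 + 115)*48)*(-10) = (162*48)*(-10) = 7776*(-10) = -77760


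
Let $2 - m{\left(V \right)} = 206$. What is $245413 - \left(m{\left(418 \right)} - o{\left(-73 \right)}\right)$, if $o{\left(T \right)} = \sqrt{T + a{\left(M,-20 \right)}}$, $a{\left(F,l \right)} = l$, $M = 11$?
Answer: $245617 + i \sqrt{93} \approx 2.4562 \cdot 10^{5} + 9.6436 i$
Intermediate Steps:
$m{\left(V \right)} = -204$ ($m{\left(V \right)} = 2 - 206 = -204$)
$o{\left(T \right)} = \sqrt{-20 + T}$ ($o{\left(T \right)} = \sqrt{T - 20} = \sqrt{-20 + T}$)
$245413 - \left(m{\left(418 \right)} - o{\left(-73 \right)}\right) = 245413 - \left(-204 - \sqrt{-20 - 73}\right) = 245413 - \left(-204 - \sqrt{-93}\right) = 245413 - \left(-204 - i \sqrt{93}\right) = 245413 + \left(204 + i \sqrt{93}\right) = 245617 + i \sqrt{93}$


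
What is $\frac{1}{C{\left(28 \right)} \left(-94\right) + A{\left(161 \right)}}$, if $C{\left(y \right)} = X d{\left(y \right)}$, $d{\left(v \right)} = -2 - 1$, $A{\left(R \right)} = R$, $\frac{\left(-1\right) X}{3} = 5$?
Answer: $- \frac{1}{4069} \approx -0.00024576$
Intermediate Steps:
$X = -15$ ($X = \left(-3\right) 5 = -15$)
$d{\left(v \right)} = -3$
$C{\left(y \right)} = 45$ ($C{\left(y \right)} = \left(-15\right) \left(-3\right) = 45$)
$\frac{1}{C{\left(28 \right)} \left(-94\right) + A{\left(161 \right)}} = \frac{1}{45 \left(-94\right) + 161} = \frac{1}{-4230 + 161} = \frac{1}{-4069} = - \frac{1}{4069}$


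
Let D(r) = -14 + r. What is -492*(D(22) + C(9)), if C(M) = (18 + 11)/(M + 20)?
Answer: -4428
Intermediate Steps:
C(M) = 29/(20 + M)
-492*(D(22) + C(9)) = -492*((-14 + 22) + 29/(20 + 9)) = -492*(8 + 29/29) = -492*(8 + 29*(1/29)) = -492*(8 + 1) = -492*9 = -4428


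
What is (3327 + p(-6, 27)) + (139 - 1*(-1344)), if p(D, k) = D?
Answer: 4804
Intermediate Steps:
(3327 + p(-6, 27)) + (139 - 1*(-1344)) = (3327 - 6) + (139 - 1*(-1344)) = 3321 + (139 + 1344) = 3321 + 1483 = 4804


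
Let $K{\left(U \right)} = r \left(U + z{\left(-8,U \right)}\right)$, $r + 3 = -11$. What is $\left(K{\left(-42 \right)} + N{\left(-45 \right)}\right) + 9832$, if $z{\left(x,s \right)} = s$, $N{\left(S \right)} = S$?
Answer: $10963$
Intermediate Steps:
$r = -14$ ($r = -3 - 11 = -14$)
$K{\left(U \right)} = - 28 U$ ($K{\left(U \right)} = - 14 \left(U + U\right) = - 14 \cdot 2 U = - 28 U$)
$\left(K{\left(-42 \right)} + N{\left(-45 \right)}\right) + 9832 = \left(\left(-28\right) \left(-42\right) - 45\right) + 9832 = \left(1176 - 45\right) + 9832 = 1131 + 9832 = 10963$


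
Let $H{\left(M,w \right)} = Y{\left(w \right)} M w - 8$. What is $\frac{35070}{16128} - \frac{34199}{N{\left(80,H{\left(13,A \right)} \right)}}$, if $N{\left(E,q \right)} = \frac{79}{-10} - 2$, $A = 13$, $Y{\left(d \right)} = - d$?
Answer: $\frac{3982025}{1152} \approx 3456.6$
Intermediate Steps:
$H{\left(M,w \right)} = -8 - M w^{2}$ ($H{\left(M,w \right)} = - w M w - 8 = - M w w - 8 = - M w^{2} - 8 = -8 - M w^{2}$)
$N{\left(E,q \right)} = - \frac{99}{10}$ ($N{\left(E,q \right)} = 79 \left(- \frac{1}{10}\right) - 2 = - \frac{79}{10} - 2 = - \frac{99}{10}$)
$\frac{35070}{16128} - \frac{34199}{N{\left(80,H{\left(13,A \right)} \right)}} = \frac{35070}{16128} - \frac{34199}{- \frac{99}{10}} = 35070 \cdot \frac{1}{16128} - - \frac{31090}{9} = \frac{835}{384} + \frac{31090}{9} = \frac{3982025}{1152}$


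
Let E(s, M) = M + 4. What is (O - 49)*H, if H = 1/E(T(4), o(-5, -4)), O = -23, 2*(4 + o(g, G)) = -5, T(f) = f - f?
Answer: 144/5 ≈ 28.800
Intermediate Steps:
T(f) = 0
o(g, G) = -13/2 (o(g, G) = -4 + (1/2)*(-5) = -4 - 5/2 = -13/2)
E(s, M) = 4 + M
H = -2/5 (H = 1/(4 - 13/2) = 1/(-5/2) = -2/5 ≈ -0.40000)
(O - 49)*H = (-23 - 49)*(-2/5) = -72*(-2/5) = 144/5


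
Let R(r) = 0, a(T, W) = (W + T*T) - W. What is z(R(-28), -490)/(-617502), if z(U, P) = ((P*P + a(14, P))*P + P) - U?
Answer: 19624255/102917 ≈ 190.68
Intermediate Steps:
a(T, W) = T² (a(T, W) = (W + T²) - W = T²)
z(U, P) = P - U + P*(196 + P²) (z(U, P) = ((P*P + 14²)*P + P) - U = ((P² + 196)*P + P) - U = ((196 + P²)*P + P) - U = (P*(196 + P²) + P) - U = (P + P*(196 + P²)) - U = P - U + P*(196 + P²))
z(R(-28), -490)/(-617502) = ((-490)³ - 1*0 + 197*(-490))/(-617502) = (-117649000 + 0 - 96530)*(-1/617502) = -117745530*(-1/617502) = 19624255/102917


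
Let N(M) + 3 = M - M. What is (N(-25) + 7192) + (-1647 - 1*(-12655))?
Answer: 18197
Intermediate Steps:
N(M) = -3 (N(M) = -3 + (M - M) = -3 + 0 = -3)
(N(-25) + 7192) + (-1647 - 1*(-12655)) = (-3 + 7192) + (-1647 - 1*(-12655)) = 7189 + (-1647 + 12655) = 7189 + 11008 = 18197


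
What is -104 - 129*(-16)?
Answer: 1960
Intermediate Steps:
-104 - 129*(-16) = -104 + 2064 = 1960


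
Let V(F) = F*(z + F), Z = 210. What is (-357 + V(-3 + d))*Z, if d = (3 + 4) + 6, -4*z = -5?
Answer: -51345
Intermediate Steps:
z = 5/4 (z = -1/4*(-5) = 5/4 ≈ 1.2500)
d = 13 (d = 7 + 6 = 13)
V(F) = F*(5/4 + F)
(-357 + V(-3 + d))*Z = (-357 + (-3 + 13)*(5 + 4*(-3 + 13))/4)*210 = (-357 + (1/4)*10*(5 + 4*10))*210 = (-357 + (1/4)*10*(5 + 40))*210 = (-357 + (1/4)*10*45)*210 = (-357 + 225/2)*210 = -489/2*210 = -51345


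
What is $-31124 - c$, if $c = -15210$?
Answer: $-15914$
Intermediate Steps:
$-31124 - c = -31124 - -15210 = -31124 + 15210 = -15914$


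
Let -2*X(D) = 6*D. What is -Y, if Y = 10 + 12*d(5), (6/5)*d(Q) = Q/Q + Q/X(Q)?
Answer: -50/3 ≈ -16.667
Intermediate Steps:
X(D) = -3*D
d(Q) = 5/9 (d(Q) = 5*(Q/Q + Q/((-3*Q)))/6 = 5*(1 + Q*(-1/(3*Q)))/6 = 5*(1 - 1/3)/6 = (5/6)*(2/3) = 5/9)
Y = 50/3 (Y = 10 + 12*(5/9) = 10 + 20/3 = 50/3 ≈ 16.667)
-Y = -1*50/3 = -50/3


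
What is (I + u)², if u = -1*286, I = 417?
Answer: 17161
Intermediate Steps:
u = -286
(I + u)² = (417 - 286)² = 131² = 17161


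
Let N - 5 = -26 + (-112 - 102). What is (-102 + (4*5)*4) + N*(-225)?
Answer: 52853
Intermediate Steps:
N = -235 (N = 5 + (-26 + (-112 - 102)) = 5 + (-26 - 214) = 5 - 240 = -235)
(-102 + (4*5)*4) + N*(-225) = (-102 + (4*5)*4) - 235*(-225) = (-102 + 20*4) + 52875 = (-102 + 80) + 52875 = -22 + 52875 = 52853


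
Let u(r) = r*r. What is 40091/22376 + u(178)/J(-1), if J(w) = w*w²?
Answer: -708921093/22376 ≈ -31682.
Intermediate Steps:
u(r) = r²
J(w) = w³
40091/22376 + u(178)/J(-1) = 40091/22376 + 178²/((-1)³) = 40091*(1/22376) + 31684/(-1) = 40091/22376 + 31684*(-1) = 40091/22376 - 31684 = -708921093/22376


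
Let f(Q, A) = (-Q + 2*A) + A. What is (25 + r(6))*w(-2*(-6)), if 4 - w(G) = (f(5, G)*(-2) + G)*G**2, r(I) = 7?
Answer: 230528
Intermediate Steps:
f(Q, A) = -Q + 3*A
w(G) = 4 - G**2*(10 - 5*G) (w(G) = 4 - ((-1*5 + 3*G)*(-2) + G)*G**2 = 4 - ((-5 + 3*G)*(-2) + G)*G**2 = 4 - ((10 - 6*G) + G)*G**2 = 4 - (10 - 5*G)*G**2 = 4 - G**2*(10 - 5*G))
(25 + r(6))*w(-2*(-6)) = (25 + 7)*(4 - 10*(-2*(-6))**2 + 5*(-2*(-6))**3) = 32*(4 - 10*12**2 + 5*12**3) = 32*(4 - 10*144 + 5*1728) = 32*(4 - 1440 + 8640) = 32*7204 = 230528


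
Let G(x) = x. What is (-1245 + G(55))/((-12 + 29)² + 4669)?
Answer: -595/2479 ≈ -0.24002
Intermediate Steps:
(-1245 + G(55))/((-12 + 29)² + 4669) = (-1245 + 55)/((-12 + 29)² + 4669) = -1190/(17² + 4669) = -1190/(289 + 4669) = -1190/4958 = -1190*1/4958 = -595/2479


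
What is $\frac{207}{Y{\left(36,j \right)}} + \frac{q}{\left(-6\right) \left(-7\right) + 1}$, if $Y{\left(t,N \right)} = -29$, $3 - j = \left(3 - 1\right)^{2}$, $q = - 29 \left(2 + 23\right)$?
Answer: $- \frac{29926}{1247} \approx -23.998$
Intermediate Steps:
$q = -725$ ($q = \left(-29\right) 25 = -725$)
$j = -1$ ($j = 3 - \left(3 - 1\right)^{2} = 3 - 2^{2} = 3 - 4 = -1$)
$\frac{207}{Y{\left(36,j \right)}} + \frac{q}{\left(-6\right) \left(-7\right) + 1} = \frac{207}{-29} - \frac{725}{\left(-6\right) \left(-7\right) + 1} = 207 \left(- \frac{1}{29}\right) - \frac{725}{42 + 1} = - \frac{207}{29} - \frac{725}{43} = - \frac{29926}{1247}$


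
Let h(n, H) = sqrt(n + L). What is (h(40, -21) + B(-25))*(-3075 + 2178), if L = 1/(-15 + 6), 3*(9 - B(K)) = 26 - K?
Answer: 7176 - 299*sqrt(359) ≈ 1510.8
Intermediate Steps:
B(K) = 1/3 + K/3 (B(K) = 9 - (26 - K)/3 = 9 + (-26/3 + K/3) = 1/3 + K/3)
L = -1/9 (L = 1/(-9) = -1/9 ≈ -0.11111)
h(n, H) = sqrt(-1/9 + n) (h(n, H) = sqrt(n - 1/9) = sqrt(-1/9 + n))
(h(40, -21) + B(-25))*(-3075 + 2178) = (sqrt(-1 + 9*40)/3 + (1/3 + (1/3)*(-25)))*(-3075 + 2178) = (sqrt(-1 + 360)/3 + (1/3 - 25/3))*(-897) = (sqrt(359)/3 - 8)*(-897) = (-8 + sqrt(359)/3)*(-897) = 7176 - 299*sqrt(359)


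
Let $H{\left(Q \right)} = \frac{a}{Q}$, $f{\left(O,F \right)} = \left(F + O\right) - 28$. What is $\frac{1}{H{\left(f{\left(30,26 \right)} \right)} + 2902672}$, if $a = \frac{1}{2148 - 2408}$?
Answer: $\frac{7280}{21131452159} \approx 3.4451 \cdot 10^{-7}$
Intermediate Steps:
$f{\left(O,F \right)} = -28 + F + O$
$a = - \frac{1}{260}$ ($a = \frac{1}{-260} = - \frac{1}{260} \approx -0.0038462$)
$H{\left(Q \right)} = - \frac{1}{260 Q}$
$\frac{1}{H{\left(f{\left(30,26 \right)} \right)} + 2902672} = \frac{1}{- \frac{1}{260 \left(-28 + 26 + 30\right)} + 2902672} = \frac{1}{- \frac{1}{260 \cdot 28} + 2902672} = \frac{1}{\left(- \frac{1}{260}\right) \frac{1}{28} + 2902672} = \frac{1}{- \frac{1}{7280} + 2902672} = \frac{1}{\frac{21131452159}{7280}} = \frac{7280}{21131452159}$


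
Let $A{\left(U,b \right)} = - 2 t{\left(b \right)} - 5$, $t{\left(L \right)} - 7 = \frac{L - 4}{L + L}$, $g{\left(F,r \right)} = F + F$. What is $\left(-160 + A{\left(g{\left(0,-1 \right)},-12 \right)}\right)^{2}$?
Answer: $\frac{292681}{9} \approx 32520.0$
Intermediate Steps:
$g{\left(F,r \right)} = 2 F$
$t{\left(L \right)} = 7 + \frac{-4 + L}{2 L}$ ($t{\left(L \right)} = 7 + \frac{L - 4}{L + L} = 7 + \frac{-4 + L}{2 L}$)
$A{\left(U,b \right)} = -20 + \frac{4}{b}$ ($A{\left(U,b \right)} = - 2 \left(\frac{15}{2} - \frac{2}{b}\right) - 5 = \left(-15 + \frac{4}{b}\right) - 5 = -20 + \frac{4}{b}$)
$\left(-160 + A{\left(g{\left(0,-1 \right)},-12 \right)}\right)^{2} = \left(-160 - \left(20 - \frac{4}{-12}\right)\right)^{2} = \left(-160 + \left(-20 + 4 \left(- \frac{1}{12}\right)\right)\right)^{2} = \left(-160 - \frac{61}{3}\right)^{2} = \left(- \frac{541}{3}\right)^{2} = \frac{292681}{9}$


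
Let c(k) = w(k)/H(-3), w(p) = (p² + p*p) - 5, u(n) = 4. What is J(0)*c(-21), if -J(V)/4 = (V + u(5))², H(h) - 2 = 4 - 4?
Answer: -28064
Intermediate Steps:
H(h) = 2 (H(h) = 2 + (4 - 4) = 2 + 0 = 2)
w(p) = -5 + 2*p² (w(p) = (p² + p²) - 5 = 2*p² - 5 = -5 + 2*p²)
J(V) = -4*(4 + V)² (J(V) = -4*(V + 4)² = -4*(4 + V)²)
c(k) = -5/2 + k² (c(k) = (-5 + 2*k²)/2 = (-5 + 2*k²)*(½) = -5/2 + k²)
J(0)*c(-21) = (-4*(4 + 0)²)*(-5/2 + (-21)²) = (-4*4²)*(-5/2 + 441) = -4*16*(877/2) = -64*877/2 = -28064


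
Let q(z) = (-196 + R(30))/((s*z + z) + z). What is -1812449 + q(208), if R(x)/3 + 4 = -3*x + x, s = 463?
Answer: -43825016917/24180 ≈ -1.8124e+6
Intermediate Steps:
R(x) = -12 - 6*x (R(x) = -12 + 3*(-3*x + x) = -12 + 3*(-2*x) = -12 - 6*x)
q(z) = -388/(465*z) (q(z) = (-196 + (-12 - 6*30))/((463*z + z) + z) = (-196 + (-12 - 180))/(464*z + z) = (-196 - 192)/((465*z)) = -388/(465*z))
-1812449 + q(208) = -1812449 - 388/465/208 = -1812449 - 388/465*1/208 = -1812449 - 97/24180 = -43825016917/24180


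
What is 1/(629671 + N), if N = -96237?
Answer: 1/533434 ≈ 1.8746e-6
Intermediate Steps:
1/(629671 + N) = 1/(629671 - 96237) = 1/533434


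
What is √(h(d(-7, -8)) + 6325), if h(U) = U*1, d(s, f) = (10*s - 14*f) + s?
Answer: 2*√1590 ≈ 79.750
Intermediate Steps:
d(s, f) = -14*f + 11*s (d(s, f) = (-14*f + 10*s) + s = -14*f + 11*s)
h(U) = U
√(h(d(-7, -8)) + 6325) = √((-14*(-8) + 11*(-7)) + 6325) = √((112 - 77) + 6325) = √(35 + 6325) = √6360 = 2*√1590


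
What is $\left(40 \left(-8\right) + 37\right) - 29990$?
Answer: $-30273$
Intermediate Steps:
$\left(40 \left(-8\right) + 37\right) - 29990 = \left(-320 + 37\right) - 29990 = -283 - 29990 = -30273$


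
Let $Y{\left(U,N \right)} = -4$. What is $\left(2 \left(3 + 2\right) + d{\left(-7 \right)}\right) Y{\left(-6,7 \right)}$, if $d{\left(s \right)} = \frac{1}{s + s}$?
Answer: $- \frac{278}{7} \approx -39.714$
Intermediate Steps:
$d{\left(s \right)} = \frac{1}{2 s}$
$\left(2 \left(3 + 2\right) + d{\left(-7 \right)}\right) Y{\left(-6,7 \right)} = \left(2 \left(3 + 2\right) + \frac{1}{2 \left(-7\right)}\right) \left(-4\right) = \left(2 \cdot 5 + \frac{1}{2} \left(- \frac{1}{7}\right)\right) \left(-4\right) = \left(10 - \frac{1}{14}\right) \left(-4\right) = \frac{139}{14} \left(-4\right) = - \frac{278}{7}$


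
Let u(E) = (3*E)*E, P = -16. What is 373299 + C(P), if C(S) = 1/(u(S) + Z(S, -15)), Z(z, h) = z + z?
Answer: 274748065/736 ≈ 3.7330e+5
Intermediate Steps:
Z(z, h) = 2*z
u(E) = 3*E²
C(S) = 1/(2*S + 3*S²) (C(S) = 1/(3*S² + 2*S) = 1/(2*S + 3*S²))
373299 + C(P) = 373299 + 1/((-16)*(2 + 3*(-16))) = 373299 - 1/(16*(2 - 48)) = 373299 - 1/16/(-46) = 373299 - 1/16*(-1/46) = 373299 + 1/736 = 274748065/736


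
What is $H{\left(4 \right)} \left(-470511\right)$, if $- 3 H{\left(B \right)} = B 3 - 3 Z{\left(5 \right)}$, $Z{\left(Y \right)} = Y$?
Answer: $-470511$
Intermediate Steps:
$H{\left(B \right)} = 5 - B$ ($H{\left(B \right)} = - \frac{B 3 - 15}{3} = - \frac{3 B - 15}{3} = - \frac{-15 + 3 B}{3} = 5 - B$)
$H{\left(4 \right)} \left(-470511\right) = \left(5 - 4\right) \left(-470511\right) = 1 \left(-470511\right) = -470511$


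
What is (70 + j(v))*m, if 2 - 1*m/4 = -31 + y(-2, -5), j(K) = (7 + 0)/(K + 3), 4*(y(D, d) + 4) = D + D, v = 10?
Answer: 139384/13 ≈ 10722.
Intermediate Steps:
y(D, d) = -4 + D/2 (y(D, d) = -4 + (D + D)/4 = -4 + (2*D)/4 = -4 + D/2)
j(K) = 7/(3 + K)
m = 152 (m = 8 - 4*(-31 + (-4 + (½)*(-2))) = 8 - 4*(-31 + (-4 - 1)) = 8 - 4*(-31 - 5) = 8 - 4*(-36) = 8 + 144 = 152)
(70 + j(v))*m = (70 + 7/(3 + 10))*152 = (70 + 7/13)*152 = (917/13)*152 = 139384/13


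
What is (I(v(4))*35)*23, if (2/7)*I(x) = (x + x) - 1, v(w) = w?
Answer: 39445/2 ≈ 19723.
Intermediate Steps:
I(x) = -7/2 + 7*x (I(x) = 7*((x + x) - 1)/2 = 7*(2*x - 1)/2 = 7*(-1 + 2*x)/2 = -7/2 + 7*x)
(I(v(4))*35)*23 = ((-7/2 + 7*4)*35)*23 = ((-7/2 + 28)*35)*23 = ((49/2)*35)*23 = (1715/2)*23 = 39445/2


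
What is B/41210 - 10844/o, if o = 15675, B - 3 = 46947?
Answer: 28906001/64596675 ≈ 0.44748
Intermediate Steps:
B = 46950 (B = 3 + 46947 = 46950)
B/41210 - 10844/o = 46950/41210 - 10844/15675 = 46950*(1/41210) - 10844*1/15675 = 4695/4121 - 10844/15675 = 28906001/64596675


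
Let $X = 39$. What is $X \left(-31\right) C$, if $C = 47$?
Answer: $-56823$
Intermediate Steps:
$X \left(-31\right) C = 39 \left(-31\right) 47 = \left(-1209\right) 47 = -56823$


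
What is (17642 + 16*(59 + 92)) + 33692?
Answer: 53750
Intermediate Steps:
(17642 + 16*(59 + 92)) + 33692 = (17642 + 16*151) + 33692 = (17642 + 2416) + 33692 = 20058 + 33692 = 53750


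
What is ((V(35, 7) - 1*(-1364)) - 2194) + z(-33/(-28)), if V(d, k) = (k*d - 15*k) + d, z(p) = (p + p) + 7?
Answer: -9039/14 ≈ -645.64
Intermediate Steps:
z(p) = 7 + 2*p (z(p) = 2*p + 7 = 7 + 2*p)
V(d, k) = d - 15*k + d*k (V(d, k) = (d*k - 15*k) + d = (-15*k + d*k) + d = d - 15*k + d*k)
((V(35, 7) - 1*(-1364)) - 2194) + z(-33/(-28)) = (((35 - 15*7 + 35*7) - 1*(-1364)) - 2194) + (7 + 2*(-33/(-28))) = (((35 - 105 + 245) + 1364) - 2194) + (7 + 2*(-33*(-1/28))) = ((175 + 1364) - 2194) + (7 + 2*(33/28)) = (1539 - 2194) + (7 + 33/14) = -655 + 131/14 = -9039/14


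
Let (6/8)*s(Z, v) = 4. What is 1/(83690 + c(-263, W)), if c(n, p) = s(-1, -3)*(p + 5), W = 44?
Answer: 3/251854 ≈ 1.1912e-5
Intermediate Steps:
s(Z, v) = 16/3 (s(Z, v) = (4/3)*4 = 16/3)
c(n, p) = 80/3 + 16*p/3 (c(n, p) = 16*(p + 5)/3 = 16*(5 + p)/3 = 80/3 + 16*p/3)
1/(83690 + c(-263, W)) = 1/(83690 + (80/3 + (16/3)*44)) = 1/(83690 + (80/3 + 704/3)) = 1/(83690 + 784/3) = 1/(251854/3) = 3/251854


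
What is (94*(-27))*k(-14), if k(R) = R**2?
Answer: -497448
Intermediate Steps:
(94*(-27))*k(-14) = (94*(-27))*(-14)**2 = -2538*196 = -497448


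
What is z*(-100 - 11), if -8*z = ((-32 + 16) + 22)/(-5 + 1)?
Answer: -333/16 ≈ -20.813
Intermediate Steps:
z = 3/16 (z = -((-32 + 16) + 22)/(8*(-5 + 1)) = -(-16 + 22)/(8*(-4)) = -3*(-1)/(4*4) = -⅛*(-3/2) = 3/16 ≈ 0.18750)
z*(-100 - 11) = 3*(-100 - 11)/16 = (3/16)*(-111) = -333/16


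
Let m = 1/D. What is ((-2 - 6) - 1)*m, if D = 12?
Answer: -3/4 ≈ -0.75000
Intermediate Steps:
m = 1/12 ≈ 0.083333
((-2 - 6) - 1)*m = ((-2 - 6) - 1)*(1/12) = (-8 - 1)*(1/12) = -9*1/12 = -3/4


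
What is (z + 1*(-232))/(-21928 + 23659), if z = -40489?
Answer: -40721/1731 ≈ -23.525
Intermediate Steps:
(z + 1*(-232))/(-21928 + 23659) = (-40489 + 1*(-232))/(-21928 + 23659) = (-40489 - 232)/1731 = -40721*1/1731 = -40721/1731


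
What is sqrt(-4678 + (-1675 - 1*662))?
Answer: I*sqrt(7015) ≈ 83.756*I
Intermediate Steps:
sqrt(-4678 + (-1675 - 1*662)) = sqrt(-4678 + (-1675 - 662)) = sqrt(-4678 - 2337) = sqrt(-7015) = I*sqrt(7015)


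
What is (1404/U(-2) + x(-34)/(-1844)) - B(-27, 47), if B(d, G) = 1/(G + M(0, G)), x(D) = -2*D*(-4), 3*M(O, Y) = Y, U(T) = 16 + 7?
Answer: 121944095/1993364 ≈ 61.175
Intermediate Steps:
U(T) = 23
M(O, Y) = Y/3
x(D) = 8*D
B(d, G) = 3/(4*G) (B(d, G) = 1/(G + G/3) = 1/(4*G/3) = 3/(4*G))
(1404/U(-2) + x(-34)/(-1844)) - B(-27, 47) = (1404/23 + (8*(-34))/(-1844)) - 3/(4*47) = (1404*(1/23) - 272*(-1/1844)) - 3/(4*47) = (1404/23 + 68/461) - 1*3/188 = 648808/10603 - 3/188 = 121944095/1993364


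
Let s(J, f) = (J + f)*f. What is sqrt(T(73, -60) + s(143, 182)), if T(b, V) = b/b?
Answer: sqrt(59151) ≈ 243.21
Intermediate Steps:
T(b, V) = 1
s(J, f) = f*(J + f)
sqrt(T(73, -60) + s(143, 182)) = sqrt(1 + 182*(143 + 182)) = sqrt(1 + 182*325) = sqrt(1 + 59150) = sqrt(59151)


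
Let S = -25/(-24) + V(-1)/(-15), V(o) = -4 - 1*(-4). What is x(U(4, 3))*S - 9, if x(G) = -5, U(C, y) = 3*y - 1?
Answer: -341/24 ≈ -14.208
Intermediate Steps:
V(o) = 0 (V(o) = -4 + 4 = 0)
U(C, y) = -1 + 3*y
S = 25/24 (S = -25/(-24) + 0/(-15) = -25*(-1/24) + 0*(-1/15) = 25/24 + 0 = 25/24 ≈ 1.0417)
x(U(4, 3))*S - 9 = -5*25/24 - 9 = -125/24 - 9 = -341/24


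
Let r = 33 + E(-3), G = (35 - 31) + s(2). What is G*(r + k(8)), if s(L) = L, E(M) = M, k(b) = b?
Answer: 228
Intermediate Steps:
G = 6 (G = (35 - 31) + 2 = 4 + 2 = 6)
r = 30 (r = 33 - 3 = 30)
G*(r + k(8)) = 6*(30 + 8) = 6*38 = 228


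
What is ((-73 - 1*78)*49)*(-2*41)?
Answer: 606718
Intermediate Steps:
((-73 - 1*78)*49)*(-2*41) = ((-73 - 78)*49)*(-82) = -151*49*(-82) = -7399*(-82) = 606718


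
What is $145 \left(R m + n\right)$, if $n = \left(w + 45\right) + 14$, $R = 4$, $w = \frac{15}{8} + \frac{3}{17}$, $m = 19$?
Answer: $\frac{2702655}{136} \approx 19872.0$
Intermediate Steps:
$w = \frac{279}{136}$ ($w = 15 \cdot \frac{1}{8} + 3 \cdot \frac{1}{17} = \frac{15}{8} + \frac{3}{17} = \frac{279}{136} \approx 2.0515$)
$n = \frac{8303}{136}$ ($n = \left(\frac{279}{136} + 45\right) + 14 = \frac{6399}{136} + 14 = \frac{8303}{136} \approx 61.051$)
$145 \left(R m + n\right) = 145 \left(4 \cdot 19 + \frac{8303}{136}\right) = 145 \left(76 + \frac{8303}{136}\right) = 145 \cdot \frac{18639}{136} = \frac{2702655}{136}$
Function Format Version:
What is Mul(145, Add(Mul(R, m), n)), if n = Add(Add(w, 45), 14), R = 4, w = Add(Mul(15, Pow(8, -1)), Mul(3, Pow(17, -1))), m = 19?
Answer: Rational(2702655, 136) ≈ 19872.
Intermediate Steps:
w = Rational(279, 136) (w = Add(Mul(15, Rational(1, 8)), Mul(3, Rational(1, 17))) = Add(Rational(15, 8), Rational(3, 17)) = Rational(279, 136) ≈ 2.0515)
n = Rational(8303, 136) (n = Add(Add(Rational(279, 136), 45), 14) = Add(Rational(6399, 136), 14) = Rational(8303, 136) ≈ 61.051)
Mul(145, Add(Mul(R, m), n)) = Mul(145, Add(Mul(4, 19), Rational(8303, 136))) = Mul(145, Add(76, Rational(8303, 136))) = Mul(145, Rational(18639, 136)) = Rational(2702655, 136)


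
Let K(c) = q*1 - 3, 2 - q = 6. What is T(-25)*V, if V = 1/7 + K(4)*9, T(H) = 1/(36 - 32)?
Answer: -110/7 ≈ -15.714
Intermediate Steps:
q = -4 (q = 2 - 1*6 = 2 - 6 = -4)
T(H) = ¼ (T(H) = 1/4 = ¼)
K(c) = -7 (K(c) = -4*1 - 3 = -4 - 3 = -7)
V = -440/7 (V = 1/7 - 7*9 = ⅐ - 63 = -440/7 ≈ -62.857)
T(-25)*V = (¼)*(-440/7) = -110/7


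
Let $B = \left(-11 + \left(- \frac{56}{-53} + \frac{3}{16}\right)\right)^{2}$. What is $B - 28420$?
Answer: $- \frac{20368493151}{719104} \approx -28325.0$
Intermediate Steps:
$B = \frac{68442529}{719104}$ ($B = \left(-11 + \left(\left(-56\right) \left(- \frac{1}{53}\right) + 3 \cdot \frac{1}{16}\right)\right)^{2} = \left(-11 + \left(\frac{56}{53} + \frac{3}{16}\right)\right)^{2} = \left(-11 + \frac{1055}{848}\right)^{2} = \left(- \frac{8273}{848}\right)^{2} = \frac{68442529}{719104} \approx 95.177$)
$B - 28420 = \frac{68442529}{719104} - 28420 = - \frac{20368493151}{719104}$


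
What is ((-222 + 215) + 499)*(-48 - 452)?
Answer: -246000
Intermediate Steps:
((-222 + 215) + 499)*(-48 - 452) = (-7 + 499)*(-500) = 492*(-500) = -246000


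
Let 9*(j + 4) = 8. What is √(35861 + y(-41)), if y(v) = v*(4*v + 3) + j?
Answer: √382130/3 ≈ 206.06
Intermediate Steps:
j = -28/9 (j = -4 + (⅑)*8 = -4 + 8/9 = -28/9 ≈ -3.1111)
y(v) = -28/9 + v*(3 + 4*v) (y(v) = v*(4*v + 3) - 28/9 = v*(3 + 4*v) - 28/9 = -28/9 + v*(3 + 4*v))
√(35861 + y(-41)) = √(35861 + (-28/9 + 3*(-41) + 4*(-41)²)) = √(35861 + (-28/9 - 123 + 4*1681)) = √(35861 + (-28/9 - 123 + 6724)) = √(35861 + 59381/9) = √(382130/9) = √382130/3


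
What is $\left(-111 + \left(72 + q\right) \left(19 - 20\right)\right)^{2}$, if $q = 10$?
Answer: $37249$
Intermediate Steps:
$\left(-111 + \left(72 + q\right) \left(19 - 20\right)\right)^{2} = \left(-111 + \left(72 + 10\right) \left(19 - 20\right)\right)^{2} = \left(-111 + 82 \left(-1\right)\right)^{2} = \left(-111 - 82\right)^{2} = \left(-193\right)^{2} = 37249$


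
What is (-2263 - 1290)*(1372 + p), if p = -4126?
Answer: 9784962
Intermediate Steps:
(-2263 - 1290)*(1372 + p) = (-2263 - 1290)*(1372 - 4126) = -3553*(-2754) = 9784962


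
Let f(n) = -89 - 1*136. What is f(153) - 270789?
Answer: -271014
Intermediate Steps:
f(n) = -225 (f(n) = -89 - 136 = -225)
f(153) - 270789 = -225 - 270789 = -271014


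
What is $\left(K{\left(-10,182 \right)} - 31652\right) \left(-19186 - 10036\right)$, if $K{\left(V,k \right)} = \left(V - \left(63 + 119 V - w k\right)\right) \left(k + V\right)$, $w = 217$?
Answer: $-203193423680$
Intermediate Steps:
$K{\left(V,k \right)} = \left(V + k\right) \left(-63 - 118 V + 217 k\right)$ ($K{\left(V,k \right)} = \left(V - \left(63 - 217 k + 119 V\right)\right) \left(k + V\right) = \left(V - \left(63 - 217 k + 119 V\right)\right) \left(V + k\right) = \left(-63 - 118 V + 217 k\right) \left(V + k\right) = \left(V + k\right) \left(-63 - 118 V + 217 k\right)$)
$\left(K{\left(-10,182 \right)} - 31652\right) \left(-19186 - 10036\right) = \left(\left(- 118 \left(-10\right)^{2} - -630 - 11466 + 217 \cdot 182^{2} + 99 \left(-10\right) 182\right) - 31652\right) \left(-19186 - 10036\right) = \left(\left(\left(-118\right) 100 + 630 - 11466 + 217 \cdot 33124 - 180180\right) - 31652\right) \left(-29222\right) = \left(\left(-11800 + 630 - 11466 + 7187908 - 180180\right) - 31652\right) \left(-29222\right) = \left(6985092 - 31652\right) \left(-29222\right) = 6953440 \left(-29222\right) = -203193423680$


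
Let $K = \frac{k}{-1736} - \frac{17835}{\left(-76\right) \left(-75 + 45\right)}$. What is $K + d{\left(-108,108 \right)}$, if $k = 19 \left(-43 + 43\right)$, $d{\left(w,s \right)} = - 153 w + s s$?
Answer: $\frac{4283387}{152} \approx 28180.0$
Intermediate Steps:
$d{\left(w,s \right)} = s^{2} - 153 w$ ($d{\left(w,s \right)} = - 153 w + s^{2} = s^{2} - 153 w$)
$k = 0$ ($k = 19 \cdot 0 = 0$)
$K = - \frac{1189}{152}$ ($K = \frac{0}{-1736} - \frac{17835}{\left(-76\right) \left(-75 + 45\right)} = 0 \left(- \frac{1}{1736}\right) - \frac{17835}{\left(-76\right) \left(-30\right)} = 0 - \frac{17835}{2280} = 0 - \frac{1189}{152} = - \frac{1189}{152} \approx -7.8224$)
$K + d{\left(-108,108 \right)} = - \frac{1189}{152} + \left(108^{2} - -16524\right) = - \frac{1189}{152} + \left(11664 + 16524\right) = - \frac{1189}{152} + 28188 = \frac{4283387}{152}$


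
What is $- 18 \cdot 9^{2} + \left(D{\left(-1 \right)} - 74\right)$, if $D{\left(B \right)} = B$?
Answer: $-1533$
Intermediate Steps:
$- 18 \cdot 9^{2} + \left(D{\left(-1 \right)} - 74\right) = - 18 \cdot 9^{2} - 75 = \left(-18\right) 81 - 75 = -1458 - 75 = -1533$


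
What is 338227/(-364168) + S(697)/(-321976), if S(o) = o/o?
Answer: -6806333795/7328334748 ≈ -0.92877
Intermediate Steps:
S(o) = 1
338227/(-364168) + S(697)/(-321976) = 338227/(-364168) + 1/(-321976) = 338227*(-1/364168) + 1*(-1/321976) = -338227/364168 - 1/321976 = -6806333795/7328334748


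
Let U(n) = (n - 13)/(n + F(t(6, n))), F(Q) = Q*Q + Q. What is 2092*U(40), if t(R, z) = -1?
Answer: 14121/10 ≈ 1412.1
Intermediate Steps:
F(Q) = Q + Q² (F(Q) = Q² + Q = Q + Q²)
U(n) = (-13 + n)/n (U(n) = (n - 13)/(n - (1 - 1)) = (-13 + n)/(n - 1*0) = (-13 + n)/(n + 0) = (-13 + n)/n)
2092*U(40) = 2092*((-13 + 40)/40) = 2092*((1/40)*27) = 2092*(27/40) = 14121/10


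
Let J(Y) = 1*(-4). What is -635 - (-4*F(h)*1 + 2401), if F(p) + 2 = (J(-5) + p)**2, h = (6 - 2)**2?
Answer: -2468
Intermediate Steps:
h = 16 (h = 4**2 = 16)
J(Y) = -4
F(p) = -2 + (-4 + p)**2
-635 - (-4*F(h)*1 + 2401) = -635 - (-4*(-2 + (-4 + 16)**2)*1 + 2401) = -635 - (-4*(-2 + 12**2)*1 + 2401) = -635 - (-4*(-2 + 144)*1 + 2401) = -635 - (-4*142*1 + 2401) = -635 - (-568*1 + 2401) = -635 - (-568 + 2401) = -635 - 1*1833 = -635 - 1833 = -2468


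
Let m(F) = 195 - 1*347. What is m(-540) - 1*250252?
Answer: -250404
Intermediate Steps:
m(F) = -152 (m(F) = 195 - 347 = -152)
m(-540) - 1*250252 = -152 - 1*250252 = -152 - 250252 = -250404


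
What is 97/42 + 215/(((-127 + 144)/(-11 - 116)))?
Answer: -1145161/714 ≈ -1603.9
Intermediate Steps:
97/42 + 215/(((-127 + 144)/(-11 - 116))) = 97*(1/42) + 215/((17/(-127))) = 97/42 + 215/((17*(-1/127))) = 97/42 + 215/(-17/127) = 97/42 + 215*(-127/17) = 97/42 - 27305/17 = -1145161/714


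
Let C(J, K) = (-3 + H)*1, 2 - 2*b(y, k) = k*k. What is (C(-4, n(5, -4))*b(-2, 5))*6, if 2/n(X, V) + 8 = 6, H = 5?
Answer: -138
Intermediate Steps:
b(y, k) = 1 - k²/2 (b(y, k) = 1 - k*k/2 = 1 - k²/2)
n(X, V) = -1 (n(X, V) = 2/(-8 + 6) = 2/(-2) = 2*(-½) = -1)
C(J, K) = 2 (C(J, K) = (-3 + 5)*1 = 2*1 = 2)
(C(-4, n(5, -4))*b(-2, 5))*6 = (2*(1 - ½*5²))*6 = (2*(1 - ½*25))*6 = (2*(1 - 25/2))*6 = (2*(-23/2))*6 = -23*6 = -138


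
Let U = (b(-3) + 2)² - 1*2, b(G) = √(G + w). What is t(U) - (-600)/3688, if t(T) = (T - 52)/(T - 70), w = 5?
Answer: 442499/498341 - 18*√2/1081 ≈ 0.86440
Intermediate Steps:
b(G) = √(5 + G) (b(G) = √(G + 5) = √(5 + G))
U = -2 + (2 + √2)² (U = (√(5 - 3) + 2)² - 1*2 = (√2 + 2)² - 2 = (2 + √2)² - 2 = -2 + (2 + √2)² ≈ 9.6569)
t(T) = (-52 + T)/(-70 + T)
t(U) - (-600)/3688 = (-52 + (4 + 4*√2))/(-70 + (4 + 4*√2)) - (-600)/3688 = (-48 + 4*√2)/(-66 + 4*√2) - (-600)/3688 = (-48 + 4*√2)/(-66 + 4*√2) - 1*(-75/461) = (-48 + 4*√2)/(-66 + 4*√2) + 75/461 = 75/461 + (-48 + 4*√2)/(-66 + 4*√2)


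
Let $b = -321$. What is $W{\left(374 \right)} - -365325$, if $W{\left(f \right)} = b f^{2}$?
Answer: $-44534871$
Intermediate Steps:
$W{\left(f \right)} = - 321 f^{2}$
$W{\left(374 \right)} - -365325 = - 321 \cdot 374^{2} - -365325 = \left(-321\right) 139876 + 365325 = -44900196 + 365325 = -44534871$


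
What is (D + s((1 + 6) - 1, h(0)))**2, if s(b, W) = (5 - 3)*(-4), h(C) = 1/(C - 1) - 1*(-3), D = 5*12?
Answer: 2704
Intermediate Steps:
D = 60
h(C) = 3 + 1/(-1 + C) (h(C) = 1/(-1 + C) + 3 = 3 + 1/(-1 + C))
s(b, W) = -8 (s(b, W) = 2*(-4) = -8)
(D + s((1 + 6) - 1, h(0)))**2 = (60 - 8)**2 = 52**2 = 2704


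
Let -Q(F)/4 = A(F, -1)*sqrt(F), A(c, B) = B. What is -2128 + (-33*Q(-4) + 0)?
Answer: -2128 - 264*I ≈ -2128.0 - 264.0*I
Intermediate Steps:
Q(F) = 4*sqrt(F) (Q(F) = -(-4)*sqrt(F) = 4*sqrt(F))
-2128 + (-33*Q(-4) + 0) = -2128 + (-132*sqrt(-4) + 0) = -2128 + (-132*2*I + 0) = -2128 + (-264*I + 0) = -2128 - 264*I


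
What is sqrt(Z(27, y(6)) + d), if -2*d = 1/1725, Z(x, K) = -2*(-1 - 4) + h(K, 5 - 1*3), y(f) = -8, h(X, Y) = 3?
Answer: sqrt(6189162)/690 ≈ 3.6055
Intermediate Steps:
Z(x, K) = 13 (Z(x, K) = -2*(-1 - 4) + 3 = -2*(-5) + 3 = 10 + 3 = 13)
d = -1/3450 (d = -1/2/1725 = -1/2*1/1725 = -1/3450 ≈ -0.00028986)
sqrt(Z(27, y(6)) + d) = sqrt(13 - 1/3450) = sqrt(44849/3450) = sqrt(6189162)/690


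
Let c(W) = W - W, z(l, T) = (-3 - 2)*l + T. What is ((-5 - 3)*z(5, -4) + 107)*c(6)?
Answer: 0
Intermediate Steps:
z(l, T) = T - 5*l (z(l, T) = -5*l + T = T - 5*l)
c(W) = 0
((-5 - 3)*z(5, -4) + 107)*c(6) = ((-5 - 3)*(-4 - 5*5) + 107)*0 = (-8*(-4 - 25) + 107)*0 = (-8*(-29) + 107)*0 = (232 + 107)*0 = 339*0 = 0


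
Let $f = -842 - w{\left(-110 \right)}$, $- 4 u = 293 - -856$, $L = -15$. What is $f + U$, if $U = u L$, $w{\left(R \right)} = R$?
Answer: $\frac{14307}{4} \approx 3576.8$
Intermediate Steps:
$u = - \frac{1149}{4}$ ($u = - \frac{293 - -856}{4} = - \frac{293 + 856}{4} = \left(- \frac{1}{4}\right) 1149 = - \frac{1149}{4} \approx -287.25$)
$f = -732$ ($f = -842 - -110 = -842 + 110 = -732$)
$U = \frac{17235}{4}$ ($U = \left(- \frac{1149}{4}\right) \left(-15\right) = \frac{17235}{4} \approx 4308.8$)
$f + U = -732 + \frac{17235}{4} = \frac{14307}{4}$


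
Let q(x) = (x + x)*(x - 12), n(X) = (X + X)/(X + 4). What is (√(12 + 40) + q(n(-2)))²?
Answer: 3188 + 224*√13 ≈ 3995.6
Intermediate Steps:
n(X) = 2*X/(4 + X) (n(X) = (2*X)/(4 + X) = 2*X/(4 + X))
q(x) = 2*x*(-12 + x) (q(x) = (2*x)*(-12 + x) = 2*x*(-12 + x))
(√(12 + 40) + q(n(-2)))² = (√(12 + 40) + 2*(2*(-2)/(4 - 2))*(-12 + 2*(-2)/(4 - 2)))² = (√52 + 2*(2*(-2)/2)*(-12 + 2*(-2)/2))² = (2*√13 + 2*(2*(-2)*(½))*(-12 + 2*(-2)*(½)))² = (2*√13 + 2*(-2)*(-12 - 2))² = (2*√13 + 2*(-2)*(-14))² = (2*√13 + 56)² = (56 + 2*√13)²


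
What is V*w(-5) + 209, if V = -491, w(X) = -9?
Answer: 4628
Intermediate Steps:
V*w(-5) + 209 = -491*(-9) + 209 = 4419 + 209 = 4628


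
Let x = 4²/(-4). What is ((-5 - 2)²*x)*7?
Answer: -1372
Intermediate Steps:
x = -4 (x = 16*(-¼) = -4)
((-5 - 2)²*x)*7 = ((-5 - 2)²*(-4))*7 = ((-7)²*(-4))*7 = (49*(-4))*7 = -196*7 = -1372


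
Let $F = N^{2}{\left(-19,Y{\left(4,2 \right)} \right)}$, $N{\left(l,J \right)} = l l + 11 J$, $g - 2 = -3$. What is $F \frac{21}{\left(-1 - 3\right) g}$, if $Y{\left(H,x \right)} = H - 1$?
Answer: $814989$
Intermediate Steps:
$Y{\left(H,x \right)} = -1 + H$ ($Y{\left(H,x \right)} = H - 1 = -1 + H$)
$g = -1$ ($g = 2 - 3 = -1$)
$N{\left(l,J \right)} = l^{2} + 11 J$
$F = 155236$ ($F = \left(\left(-19\right)^{2} + 11 \left(-1 + 4\right)\right)^{2} = \left(361 + 11 \cdot 3\right)^{2} = \left(361 + 33\right)^{2} = 394^{2} = 155236$)
$F \frac{21}{\left(-1 - 3\right) g} = 155236 \frac{21}{\left(-1 - 3\right) \left(-1\right)} = 155236 \frac{21}{\left(-4\right) \left(-1\right)} = 155236 \cdot \frac{21}{4} = 814989$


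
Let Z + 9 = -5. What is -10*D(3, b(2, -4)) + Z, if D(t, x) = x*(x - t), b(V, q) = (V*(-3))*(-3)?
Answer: -2714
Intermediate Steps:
Z = -14 (Z = -9 - 5 = -14)
b(V, q) = 9*V (b(V, q) = -3*V*(-3) = 9*V)
-10*D(3, b(2, -4)) + Z = -10*9*2*(9*2 - 1*3) - 14 = -180*(18 - 3) - 14 = -180*15 - 14 = -10*270 - 14 = -2700 - 14 = -2714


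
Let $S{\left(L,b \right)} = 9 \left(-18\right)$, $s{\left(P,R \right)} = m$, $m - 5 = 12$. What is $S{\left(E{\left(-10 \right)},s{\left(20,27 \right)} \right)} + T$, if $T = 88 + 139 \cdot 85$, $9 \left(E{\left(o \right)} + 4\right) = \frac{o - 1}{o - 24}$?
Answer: $11741$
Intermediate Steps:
$m = 17$ ($m = 5 + 12 = 17$)
$s{\left(P,R \right)} = 17$
$E{\left(o \right)} = -4 + \frac{-1 + o}{9 \left(-24 + o\right)}$ ($E{\left(o \right)} = -4 + \frac{\left(o - 1\right) \frac{1}{o - 24}}{9} = -4 + \frac{\left(-1 + o\right) \frac{1}{-24 + o}}{9} = -4 + \frac{\frac{1}{-24 + o} \left(-1 + o\right)}{9} = -4 + \frac{-1 + o}{9 \left(-24 + o\right)}$)
$S{\left(L,b \right)} = -162$
$T = 11903$ ($T = 88 + 11815 = 11903$)
$S{\left(E{\left(-10 \right)},s{\left(20,27 \right)} \right)} + T = -162 + 11903 = 11741$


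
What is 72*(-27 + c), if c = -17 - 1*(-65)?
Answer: 1512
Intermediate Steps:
c = 48 (c = -17 + 65 = 48)
72*(-27 + c) = 72*(-27 + 48) = 72*21 = 1512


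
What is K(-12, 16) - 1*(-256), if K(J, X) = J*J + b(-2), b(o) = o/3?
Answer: 1198/3 ≈ 399.33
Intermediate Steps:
b(o) = o/3 (b(o) = o*(⅓) = o/3)
K(J, X) = -⅔ + J² (K(J, X) = J*J + (⅓)*(-2) = J² - ⅔ = -⅔ + J²)
K(-12, 16) - 1*(-256) = (-⅔ + (-12)²) - 1*(-256) = (-⅔ + 144) + 256 = 430/3 + 256 = 1198/3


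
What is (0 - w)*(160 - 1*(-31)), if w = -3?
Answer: 573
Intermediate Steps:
(0 - w)*(160 - 1*(-31)) = (0 - 1*(-3))*(160 - 1*(-31)) = (0 + 3)*(160 + 31) = 3*191 = 573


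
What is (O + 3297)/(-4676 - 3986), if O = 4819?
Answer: -4058/4331 ≈ -0.93697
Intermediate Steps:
(O + 3297)/(-4676 - 3986) = (4819 + 3297)/(-4676 - 3986) = 8116/(-8662) = 8116*(-1/8662) = -4058/4331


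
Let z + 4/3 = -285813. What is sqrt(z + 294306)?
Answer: 5*sqrt(3057)/3 ≈ 92.150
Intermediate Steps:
z = -857443/3 (z = -4/3 - 285813 = -857443/3 ≈ -2.8581e+5)
sqrt(z + 294306) = sqrt(-857443/3 + 294306) = sqrt(25475/3) = 5*sqrt(3057)/3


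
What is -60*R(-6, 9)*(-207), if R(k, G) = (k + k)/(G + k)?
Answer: -49680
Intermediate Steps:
R(k, G) = 2*k/(G + k) (R(k, G) = (2*k)/(G + k) = 2*k/(G + k))
-60*R(-6, 9)*(-207) = -120*(-6)/(9 - 6)*(-207) = -120*(-6)/3*(-207) = -60*(-4)*(-207) = 240*(-207) = -49680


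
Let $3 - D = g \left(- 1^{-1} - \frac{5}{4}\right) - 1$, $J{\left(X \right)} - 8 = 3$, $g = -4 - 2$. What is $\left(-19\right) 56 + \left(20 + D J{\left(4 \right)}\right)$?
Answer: $- \frac{2297}{2} \approx -1148.5$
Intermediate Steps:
$g = -6$
$J{\left(X \right)} = 11$ ($J{\left(X \right)} = 8 + 3 = 11$)
$D = - \frac{19}{2}$ ($D = 3 - \left(- 6 \left(- 1^{-1} - \frac{5}{4}\right) - 1\right) = 3 - \left(- 6 \left(\left(-1\right) 1 - \frac{5}{4}\right) - 1\right) = 3 - \left(- 6 \left(-1 - \frac{5}{4}\right) - 1\right) = 3 - \left(\left(-6\right) \left(- \frac{9}{4}\right) - 1\right) = 3 - \left(\frac{27}{2} - 1\right) = 3 - \frac{25}{2} = - \frac{19}{2} \approx -9.5$)
$\left(-19\right) 56 + \left(20 + D J{\left(4 \right)}\right) = \left(-19\right) 56 + \left(20 - \frac{209}{2}\right) = -1064 + \left(20 - \frac{209}{2}\right) = -1064 - \frac{169}{2} = - \frac{2297}{2}$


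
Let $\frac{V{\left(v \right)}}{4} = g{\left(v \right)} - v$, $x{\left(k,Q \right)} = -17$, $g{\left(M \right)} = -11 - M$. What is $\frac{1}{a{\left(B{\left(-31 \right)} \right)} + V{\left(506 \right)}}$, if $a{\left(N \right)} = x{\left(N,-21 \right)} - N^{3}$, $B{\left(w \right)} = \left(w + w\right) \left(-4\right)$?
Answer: $- \frac{1}{15257101} \approx -6.5543 \cdot 10^{-8}$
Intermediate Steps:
$B{\left(w \right)} = - 8 w$ ($B{\left(w \right)} = 2 w \left(-4\right) = - 8 w$)
$a{\left(N \right)} = -17 - N^{3}$
$V{\left(v \right)} = -44 - 8 v$ ($V{\left(v \right)} = 4 \left(\left(-11 - v\right) - v\right) = 4 \left(-11 - 2 v\right) = -44 - 8 v$)
$\frac{1}{a{\left(B{\left(-31 \right)} \right)} + V{\left(506 \right)}} = \frac{1}{\left(-17 - \left(\left(-8\right) \left(-31\right)\right)^{3}\right) - 4092} = \frac{1}{\left(-17 - 248^{3}\right) - 4092} = \frac{1}{\left(-17 - 15252992\right) - 4092} = \frac{1}{-15253009 - 4092} = \frac{1}{-15257101} = - \frac{1}{15257101}$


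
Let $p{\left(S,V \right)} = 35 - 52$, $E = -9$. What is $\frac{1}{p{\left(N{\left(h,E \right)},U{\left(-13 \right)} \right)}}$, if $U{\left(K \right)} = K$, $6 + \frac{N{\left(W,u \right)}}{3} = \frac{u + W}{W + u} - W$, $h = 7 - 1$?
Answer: $- \frac{1}{17} \approx -0.058824$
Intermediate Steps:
$h = 6$
$N{\left(W,u \right)} = -15 - 3 W$ ($N{\left(W,u \right)} = -18 + 3 \left(\frac{u + W}{W + u} - W\right) = -18 + 3 \left(\frac{W + u}{W + u} - W\right) = -18 + 3 \left(1 - W\right) = -18 - \left(-3 + 3 W\right) = -15 - 3 W$)
$p{\left(S,V \right)} = -17$
$\frac{1}{p{\left(N{\left(h,E \right)},U{\left(-13 \right)} \right)}} = \frac{1}{-17} = - \frac{1}{17}$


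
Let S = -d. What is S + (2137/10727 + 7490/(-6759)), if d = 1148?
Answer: -83300255611/72503793 ≈ -1148.9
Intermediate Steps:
S = -1148 (S = -1*1148 = -1148)
S + (2137/10727 + 7490/(-6759)) = -1148 + (2137/10727 + 7490/(-6759)) = -1148 + (2137*(1/10727) + 7490*(-1/6759)) = -1148 + (2137/10727 - 7490/6759) = -1148 - 65901247/72503793 = -83300255611/72503793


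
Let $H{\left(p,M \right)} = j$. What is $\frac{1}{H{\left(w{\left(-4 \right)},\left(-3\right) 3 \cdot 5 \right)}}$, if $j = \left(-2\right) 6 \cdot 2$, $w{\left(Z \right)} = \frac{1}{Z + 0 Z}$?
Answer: $- \frac{1}{24} \approx -0.041667$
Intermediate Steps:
$w{\left(Z \right)} = \frac{1}{Z}$ ($w{\left(Z \right)} = \frac{1}{Z + 0} = \frac{1}{Z}$)
$j = -24$ ($j = \left(-12\right) 2 = -24$)
$H{\left(p,M \right)} = -24$
$\frac{1}{H{\left(w{\left(-4 \right)},\left(-3\right) 3 \cdot 5 \right)}} = \frac{1}{-24} = - \frac{1}{24}$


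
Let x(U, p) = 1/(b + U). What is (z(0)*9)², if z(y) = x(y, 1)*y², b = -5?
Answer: 0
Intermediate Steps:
x(U, p) = 1/(-5 + U)
z(y) = y²/(-5 + y)
(z(0)*9)² = ((0²/(-5 + 0))*9)² = ((0/(-5))*9)² = ((0*(-⅕))*9)² = (0*9)² = 0² = 0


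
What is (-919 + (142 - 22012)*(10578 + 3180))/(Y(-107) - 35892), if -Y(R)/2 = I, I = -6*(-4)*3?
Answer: 27353489/3276 ≈ 8349.7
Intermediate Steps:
I = 72 (I = 24*3 = 72)
Y(R) = -144 (Y(R) = -2*72 = -144)
(-919 + (142 - 22012)*(10578 + 3180))/(Y(-107) - 35892) = (-919 + (142 - 22012)*(10578 + 3180))/(-144 - 35892) = (-919 - 21870*13758)/(-36036) = (-919 - 300887460)*(-1/36036) = -300888379*(-1/36036) = 27353489/3276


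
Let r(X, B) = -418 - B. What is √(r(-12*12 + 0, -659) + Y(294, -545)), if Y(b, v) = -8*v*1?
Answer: √4601 ≈ 67.831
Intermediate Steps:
Y(b, v) = -8*v
√(r(-12*12 + 0, -659) + Y(294, -545)) = √((-418 - 1*(-659)) - 8*(-545)) = √((-418 + 659) + 4360) = √(241 + 4360) = √4601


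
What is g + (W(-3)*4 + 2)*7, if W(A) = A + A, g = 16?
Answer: -138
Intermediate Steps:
W(A) = 2*A
g + (W(-3)*4 + 2)*7 = 16 + ((2*(-3))*4 + 2)*7 = 16 + (-6*4 + 2)*7 = 16 + (-24 + 2)*7 = 16 - 22*7 = 16 - 154 = -138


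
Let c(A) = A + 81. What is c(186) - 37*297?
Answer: -10722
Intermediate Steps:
c(A) = 81 + A
c(186) - 37*297 = (81 + 186) - 37*297 = 267 - 10989 = -10722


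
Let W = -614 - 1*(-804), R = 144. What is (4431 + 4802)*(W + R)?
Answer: 3083822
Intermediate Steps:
W = 190 (W = -614 + 804 = 190)
(4431 + 4802)*(W + R) = (4431 + 4802)*(190 + 144) = 9233*334 = 3083822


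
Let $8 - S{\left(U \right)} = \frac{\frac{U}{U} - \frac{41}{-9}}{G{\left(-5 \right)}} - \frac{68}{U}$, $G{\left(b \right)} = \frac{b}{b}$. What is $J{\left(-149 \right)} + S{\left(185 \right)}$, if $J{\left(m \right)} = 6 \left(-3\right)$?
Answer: $- \frac{25288}{1665} \approx -15.188$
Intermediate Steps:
$G{\left(b \right)} = 1$
$J{\left(m \right)} = -18$
$S{\left(U \right)} = \frac{22}{9} + \frac{68}{U}$ ($S{\left(U \right)} = 8 - \left(\frac{\frac{U}{U} - \frac{41}{-9}}{1} - \frac{68}{U}\right) = 8 - \left(\left(1 - - \frac{41}{9}\right) 1 - \frac{68}{U}\right) = 8 - \left(\left(1 + \frac{41}{9}\right) 1 - \frac{68}{U}\right) = 8 - \left(\frac{50}{9} \cdot 1 - \frac{68}{U}\right) = 8 - \left(\frac{50}{9} - \frac{68}{U}\right) = \frac{22}{9} + \frac{68}{U}$)
$J{\left(-149 \right)} + S{\left(185 \right)} = -18 + \left(\frac{22}{9} + \frac{68}{185}\right) = -18 + \frac{4682}{1665} = - \frac{25288}{1665}$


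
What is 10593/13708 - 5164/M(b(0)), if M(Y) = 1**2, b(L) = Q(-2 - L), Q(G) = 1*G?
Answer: -70777519/13708 ≈ -5163.2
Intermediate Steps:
Q(G) = G
b(L) = -2 - L
M(Y) = 1
10593/13708 - 5164/M(b(0)) = 10593/13708 - 5164/1 = 10593*(1/13708) - 5164*1 = 10593/13708 - 5164 = -70777519/13708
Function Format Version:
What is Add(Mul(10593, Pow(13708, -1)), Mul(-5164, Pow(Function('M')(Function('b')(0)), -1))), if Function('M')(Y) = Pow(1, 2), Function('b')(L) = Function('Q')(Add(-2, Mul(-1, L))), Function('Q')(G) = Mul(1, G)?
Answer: Rational(-70777519, 13708) ≈ -5163.2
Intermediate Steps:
Function('Q')(G) = G
Function('b')(L) = Add(-2, Mul(-1, L))
Function('M')(Y) = 1
Add(Mul(10593, Pow(13708, -1)), Mul(-5164, Pow(Function('M')(Function('b')(0)), -1))) = Add(Mul(10593, Pow(13708, -1)), Mul(-5164, Pow(1, -1))) = Add(Mul(10593, Rational(1, 13708)), Mul(-5164, 1)) = Add(Rational(10593, 13708), -5164) = Rational(-70777519, 13708)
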